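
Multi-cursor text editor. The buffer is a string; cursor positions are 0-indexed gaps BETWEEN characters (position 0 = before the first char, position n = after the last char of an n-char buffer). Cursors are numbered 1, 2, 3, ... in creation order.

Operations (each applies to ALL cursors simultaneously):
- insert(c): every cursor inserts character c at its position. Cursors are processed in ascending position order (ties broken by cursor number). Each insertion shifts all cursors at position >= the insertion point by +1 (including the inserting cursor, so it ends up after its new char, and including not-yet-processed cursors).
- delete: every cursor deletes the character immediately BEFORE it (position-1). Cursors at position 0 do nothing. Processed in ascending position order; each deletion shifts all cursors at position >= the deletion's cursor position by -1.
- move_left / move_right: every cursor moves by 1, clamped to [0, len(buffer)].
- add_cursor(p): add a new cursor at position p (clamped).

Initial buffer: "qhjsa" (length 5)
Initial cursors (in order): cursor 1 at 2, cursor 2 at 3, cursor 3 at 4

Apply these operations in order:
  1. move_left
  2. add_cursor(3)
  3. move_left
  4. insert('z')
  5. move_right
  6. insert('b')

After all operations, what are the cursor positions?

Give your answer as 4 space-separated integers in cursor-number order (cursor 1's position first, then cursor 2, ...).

After op 1 (move_left): buffer="qhjsa" (len 5), cursors c1@1 c2@2 c3@3, authorship .....
After op 2 (add_cursor(3)): buffer="qhjsa" (len 5), cursors c1@1 c2@2 c3@3 c4@3, authorship .....
After op 3 (move_left): buffer="qhjsa" (len 5), cursors c1@0 c2@1 c3@2 c4@2, authorship .....
After op 4 (insert('z')): buffer="zqzhzzjsa" (len 9), cursors c1@1 c2@3 c3@6 c4@6, authorship 1.2.34...
After op 5 (move_right): buffer="zqzhzzjsa" (len 9), cursors c1@2 c2@4 c3@7 c4@7, authorship 1.2.34...
After op 6 (insert('b')): buffer="zqbzhbzzjbbsa" (len 13), cursors c1@3 c2@6 c3@11 c4@11, authorship 1.12.234.34..

Answer: 3 6 11 11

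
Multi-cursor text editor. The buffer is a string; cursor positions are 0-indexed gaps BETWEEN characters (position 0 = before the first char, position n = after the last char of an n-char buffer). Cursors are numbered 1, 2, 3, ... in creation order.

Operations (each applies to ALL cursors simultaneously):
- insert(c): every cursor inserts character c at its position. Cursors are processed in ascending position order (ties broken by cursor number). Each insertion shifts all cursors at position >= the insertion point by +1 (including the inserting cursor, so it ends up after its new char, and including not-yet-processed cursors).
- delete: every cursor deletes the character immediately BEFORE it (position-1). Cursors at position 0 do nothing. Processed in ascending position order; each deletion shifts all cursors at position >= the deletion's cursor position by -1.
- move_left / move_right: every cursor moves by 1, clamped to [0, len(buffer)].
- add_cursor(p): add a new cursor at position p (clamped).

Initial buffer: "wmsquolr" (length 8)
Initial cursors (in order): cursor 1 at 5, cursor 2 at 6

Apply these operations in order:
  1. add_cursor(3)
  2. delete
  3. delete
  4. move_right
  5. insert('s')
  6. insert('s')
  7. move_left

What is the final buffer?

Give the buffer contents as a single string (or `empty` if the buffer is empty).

After op 1 (add_cursor(3)): buffer="wmsquolr" (len 8), cursors c3@3 c1@5 c2@6, authorship ........
After op 2 (delete): buffer="wmqlr" (len 5), cursors c3@2 c1@3 c2@3, authorship .....
After op 3 (delete): buffer="lr" (len 2), cursors c1@0 c2@0 c3@0, authorship ..
After op 4 (move_right): buffer="lr" (len 2), cursors c1@1 c2@1 c3@1, authorship ..
After op 5 (insert('s')): buffer="lsssr" (len 5), cursors c1@4 c2@4 c3@4, authorship .123.
After op 6 (insert('s')): buffer="lssssssr" (len 8), cursors c1@7 c2@7 c3@7, authorship .123123.
After op 7 (move_left): buffer="lssssssr" (len 8), cursors c1@6 c2@6 c3@6, authorship .123123.

Answer: lssssssr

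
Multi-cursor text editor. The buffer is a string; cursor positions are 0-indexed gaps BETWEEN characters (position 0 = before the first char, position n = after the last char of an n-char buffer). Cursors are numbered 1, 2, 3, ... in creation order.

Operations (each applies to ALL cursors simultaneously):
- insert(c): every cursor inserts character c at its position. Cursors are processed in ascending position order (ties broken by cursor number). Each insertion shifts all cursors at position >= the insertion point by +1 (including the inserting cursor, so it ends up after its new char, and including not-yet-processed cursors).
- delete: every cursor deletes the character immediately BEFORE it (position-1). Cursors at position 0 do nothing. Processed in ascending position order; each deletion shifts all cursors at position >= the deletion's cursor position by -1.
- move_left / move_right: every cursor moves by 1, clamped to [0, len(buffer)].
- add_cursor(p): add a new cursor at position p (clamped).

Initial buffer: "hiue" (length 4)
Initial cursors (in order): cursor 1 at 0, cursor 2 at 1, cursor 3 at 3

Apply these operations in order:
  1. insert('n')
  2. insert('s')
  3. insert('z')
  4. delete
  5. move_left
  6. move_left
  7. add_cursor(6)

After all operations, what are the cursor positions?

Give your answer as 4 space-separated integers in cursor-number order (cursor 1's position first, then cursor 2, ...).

Answer: 0 3 7 6

Derivation:
After op 1 (insert('n')): buffer="nhniune" (len 7), cursors c1@1 c2@3 c3@6, authorship 1.2..3.
After op 2 (insert('s')): buffer="nshnsiunse" (len 10), cursors c1@2 c2@5 c3@9, authorship 11.22..33.
After op 3 (insert('z')): buffer="nszhnsziunsze" (len 13), cursors c1@3 c2@7 c3@12, authorship 111.222..333.
After op 4 (delete): buffer="nshnsiunse" (len 10), cursors c1@2 c2@5 c3@9, authorship 11.22..33.
After op 5 (move_left): buffer="nshnsiunse" (len 10), cursors c1@1 c2@4 c3@8, authorship 11.22..33.
After op 6 (move_left): buffer="nshnsiunse" (len 10), cursors c1@0 c2@3 c3@7, authorship 11.22..33.
After op 7 (add_cursor(6)): buffer="nshnsiunse" (len 10), cursors c1@0 c2@3 c4@6 c3@7, authorship 11.22..33.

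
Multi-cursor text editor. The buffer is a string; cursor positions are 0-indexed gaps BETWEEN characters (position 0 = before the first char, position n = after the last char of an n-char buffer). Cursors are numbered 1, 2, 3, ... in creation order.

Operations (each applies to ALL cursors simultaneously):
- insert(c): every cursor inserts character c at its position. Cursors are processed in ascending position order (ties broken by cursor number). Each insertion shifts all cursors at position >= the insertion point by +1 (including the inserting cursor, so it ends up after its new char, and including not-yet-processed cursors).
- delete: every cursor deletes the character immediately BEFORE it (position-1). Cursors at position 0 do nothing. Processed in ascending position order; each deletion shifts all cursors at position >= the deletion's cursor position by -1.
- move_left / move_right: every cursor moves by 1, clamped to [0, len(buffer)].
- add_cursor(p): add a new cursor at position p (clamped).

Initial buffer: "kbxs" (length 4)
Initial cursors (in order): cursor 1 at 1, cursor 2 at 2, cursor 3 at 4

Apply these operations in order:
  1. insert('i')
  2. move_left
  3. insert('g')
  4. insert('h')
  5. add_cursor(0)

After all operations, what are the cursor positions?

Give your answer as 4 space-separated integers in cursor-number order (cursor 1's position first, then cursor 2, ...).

Answer: 3 7 12 0

Derivation:
After op 1 (insert('i')): buffer="kibixsi" (len 7), cursors c1@2 c2@4 c3@7, authorship .1.2..3
After op 2 (move_left): buffer="kibixsi" (len 7), cursors c1@1 c2@3 c3@6, authorship .1.2..3
After op 3 (insert('g')): buffer="kgibgixsgi" (len 10), cursors c1@2 c2@5 c3@9, authorship .11.22..33
After op 4 (insert('h')): buffer="kghibghixsghi" (len 13), cursors c1@3 c2@7 c3@12, authorship .111.222..333
After op 5 (add_cursor(0)): buffer="kghibghixsghi" (len 13), cursors c4@0 c1@3 c2@7 c3@12, authorship .111.222..333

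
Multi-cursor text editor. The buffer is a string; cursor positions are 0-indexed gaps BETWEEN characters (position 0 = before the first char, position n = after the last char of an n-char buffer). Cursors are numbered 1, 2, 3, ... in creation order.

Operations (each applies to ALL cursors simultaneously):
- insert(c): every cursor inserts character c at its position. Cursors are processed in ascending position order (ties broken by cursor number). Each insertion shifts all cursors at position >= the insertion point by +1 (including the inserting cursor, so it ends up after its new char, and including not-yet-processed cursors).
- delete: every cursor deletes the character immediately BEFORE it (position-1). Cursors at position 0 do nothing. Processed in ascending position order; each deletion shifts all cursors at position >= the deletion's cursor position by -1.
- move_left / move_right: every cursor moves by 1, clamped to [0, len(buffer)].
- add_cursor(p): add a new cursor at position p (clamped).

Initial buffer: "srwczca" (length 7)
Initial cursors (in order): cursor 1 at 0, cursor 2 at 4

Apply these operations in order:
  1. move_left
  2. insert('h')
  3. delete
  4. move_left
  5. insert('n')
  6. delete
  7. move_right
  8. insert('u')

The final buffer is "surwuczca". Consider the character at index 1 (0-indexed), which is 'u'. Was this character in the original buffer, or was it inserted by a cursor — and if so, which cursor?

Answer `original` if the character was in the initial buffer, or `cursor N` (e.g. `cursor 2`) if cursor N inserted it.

After op 1 (move_left): buffer="srwczca" (len 7), cursors c1@0 c2@3, authorship .......
After op 2 (insert('h')): buffer="hsrwhczca" (len 9), cursors c1@1 c2@5, authorship 1...2....
After op 3 (delete): buffer="srwczca" (len 7), cursors c1@0 c2@3, authorship .......
After op 4 (move_left): buffer="srwczca" (len 7), cursors c1@0 c2@2, authorship .......
After op 5 (insert('n')): buffer="nsrnwczca" (len 9), cursors c1@1 c2@4, authorship 1..2.....
After op 6 (delete): buffer="srwczca" (len 7), cursors c1@0 c2@2, authorship .......
After op 7 (move_right): buffer="srwczca" (len 7), cursors c1@1 c2@3, authorship .......
After op 8 (insert('u')): buffer="surwuczca" (len 9), cursors c1@2 c2@5, authorship .1..2....
Authorship (.=original, N=cursor N): . 1 . . 2 . . . .
Index 1: author = 1

Answer: cursor 1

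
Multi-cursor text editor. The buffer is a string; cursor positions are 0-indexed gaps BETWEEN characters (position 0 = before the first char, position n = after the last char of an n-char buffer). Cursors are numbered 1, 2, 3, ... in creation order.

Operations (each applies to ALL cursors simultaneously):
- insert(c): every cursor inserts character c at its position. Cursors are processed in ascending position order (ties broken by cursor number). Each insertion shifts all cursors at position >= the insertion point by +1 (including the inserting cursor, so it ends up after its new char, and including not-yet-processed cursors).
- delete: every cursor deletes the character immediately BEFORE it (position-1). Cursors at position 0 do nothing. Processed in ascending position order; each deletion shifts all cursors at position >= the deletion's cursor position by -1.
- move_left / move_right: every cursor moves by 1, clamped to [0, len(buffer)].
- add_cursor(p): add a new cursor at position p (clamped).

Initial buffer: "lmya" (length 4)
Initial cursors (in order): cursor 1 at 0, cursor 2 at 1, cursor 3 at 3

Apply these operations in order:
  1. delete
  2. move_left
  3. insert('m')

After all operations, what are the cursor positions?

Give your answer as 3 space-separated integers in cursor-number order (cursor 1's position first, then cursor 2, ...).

After op 1 (delete): buffer="ma" (len 2), cursors c1@0 c2@0 c3@1, authorship ..
After op 2 (move_left): buffer="ma" (len 2), cursors c1@0 c2@0 c3@0, authorship ..
After op 3 (insert('m')): buffer="mmmma" (len 5), cursors c1@3 c2@3 c3@3, authorship 123..

Answer: 3 3 3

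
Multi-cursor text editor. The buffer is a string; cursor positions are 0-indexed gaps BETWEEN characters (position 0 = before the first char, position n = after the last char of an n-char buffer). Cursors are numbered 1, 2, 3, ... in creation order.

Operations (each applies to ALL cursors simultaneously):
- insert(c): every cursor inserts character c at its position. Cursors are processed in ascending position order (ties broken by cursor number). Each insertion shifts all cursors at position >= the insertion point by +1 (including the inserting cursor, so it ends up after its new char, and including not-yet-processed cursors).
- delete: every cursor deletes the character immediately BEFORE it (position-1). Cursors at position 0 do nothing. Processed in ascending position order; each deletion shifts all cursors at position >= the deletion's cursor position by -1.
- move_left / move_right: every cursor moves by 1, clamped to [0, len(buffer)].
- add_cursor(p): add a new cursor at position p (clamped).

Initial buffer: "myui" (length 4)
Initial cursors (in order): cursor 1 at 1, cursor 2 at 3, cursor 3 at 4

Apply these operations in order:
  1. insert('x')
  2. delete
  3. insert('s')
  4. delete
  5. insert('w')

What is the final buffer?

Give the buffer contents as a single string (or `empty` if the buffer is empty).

Answer: mwyuwiw

Derivation:
After op 1 (insert('x')): buffer="mxyuxix" (len 7), cursors c1@2 c2@5 c3@7, authorship .1..2.3
After op 2 (delete): buffer="myui" (len 4), cursors c1@1 c2@3 c3@4, authorship ....
After op 3 (insert('s')): buffer="msyusis" (len 7), cursors c1@2 c2@5 c3@7, authorship .1..2.3
After op 4 (delete): buffer="myui" (len 4), cursors c1@1 c2@3 c3@4, authorship ....
After op 5 (insert('w')): buffer="mwyuwiw" (len 7), cursors c1@2 c2@5 c3@7, authorship .1..2.3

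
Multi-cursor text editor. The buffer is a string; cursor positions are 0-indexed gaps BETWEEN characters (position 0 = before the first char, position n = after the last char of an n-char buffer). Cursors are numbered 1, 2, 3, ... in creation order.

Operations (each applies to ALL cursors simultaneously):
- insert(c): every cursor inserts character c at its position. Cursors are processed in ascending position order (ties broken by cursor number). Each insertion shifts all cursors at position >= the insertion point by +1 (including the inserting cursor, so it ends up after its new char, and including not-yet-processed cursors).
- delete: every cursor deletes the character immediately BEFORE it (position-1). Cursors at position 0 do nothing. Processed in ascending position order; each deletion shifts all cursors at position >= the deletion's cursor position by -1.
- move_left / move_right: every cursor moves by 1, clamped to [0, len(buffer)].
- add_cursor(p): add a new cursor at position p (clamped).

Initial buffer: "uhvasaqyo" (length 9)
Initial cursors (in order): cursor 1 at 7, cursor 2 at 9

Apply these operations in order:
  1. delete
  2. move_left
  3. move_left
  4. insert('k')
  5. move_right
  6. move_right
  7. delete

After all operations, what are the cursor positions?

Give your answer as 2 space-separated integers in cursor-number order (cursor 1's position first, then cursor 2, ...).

After op 1 (delete): buffer="uhvasay" (len 7), cursors c1@6 c2@7, authorship .......
After op 2 (move_left): buffer="uhvasay" (len 7), cursors c1@5 c2@6, authorship .......
After op 3 (move_left): buffer="uhvasay" (len 7), cursors c1@4 c2@5, authorship .......
After op 4 (insert('k')): buffer="uhvakskay" (len 9), cursors c1@5 c2@7, authorship ....1.2..
After op 5 (move_right): buffer="uhvakskay" (len 9), cursors c1@6 c2@8, authorship ....1.2..
After op 6 (move_right): buffer="uhvakskay" (len 9), cursors c1@7 c2@9, authorship ....1.2..
After op 7 (delete): buffer="uhvaksa" (len 7), cursors c1@6 c2@7, authorship ....1..

Answer: 6 7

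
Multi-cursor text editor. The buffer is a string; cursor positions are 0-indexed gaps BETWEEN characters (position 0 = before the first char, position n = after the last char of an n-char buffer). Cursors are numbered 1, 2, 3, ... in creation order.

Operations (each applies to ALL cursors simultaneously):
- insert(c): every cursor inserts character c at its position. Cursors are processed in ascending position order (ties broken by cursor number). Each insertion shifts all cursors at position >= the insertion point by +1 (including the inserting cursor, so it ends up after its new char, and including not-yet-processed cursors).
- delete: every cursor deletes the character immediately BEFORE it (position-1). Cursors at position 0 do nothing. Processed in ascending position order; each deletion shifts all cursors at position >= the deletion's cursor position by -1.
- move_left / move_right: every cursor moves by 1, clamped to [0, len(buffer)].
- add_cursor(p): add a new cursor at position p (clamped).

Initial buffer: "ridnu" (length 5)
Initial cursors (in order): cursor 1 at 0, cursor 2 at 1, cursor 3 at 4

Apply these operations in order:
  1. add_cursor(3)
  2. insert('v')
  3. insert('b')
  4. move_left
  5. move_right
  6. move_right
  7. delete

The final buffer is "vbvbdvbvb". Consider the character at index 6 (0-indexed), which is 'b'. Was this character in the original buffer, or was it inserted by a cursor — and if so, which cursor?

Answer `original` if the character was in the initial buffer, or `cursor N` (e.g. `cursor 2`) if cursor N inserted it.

After op 1 (add_cursor(3)): buffer="ridnu" (len 5), cursors c1@0 c2@1 c4@3 c3@4, authorship .....
After op 2 (insert('v')): buffer="vrvidvnvu" (len 9), cursors c1@1 c2@3 c4@6 c3@8, authorship 1.2..4.3.
After op 3 (insert('b')): buffer="vbrvbidvbnvbu" (len 13), cursors c1@2 c2@5 c4@9 c3@12, authorship 11.22..44.33.
After op 4 (move_left): buffer="vbrvbidvbnvbu" (len 13), cursors c1@1 c2@4 c4@8 c3@11, authorship 11.22..44.33.
After op 5 (move_right): buffer="vbrvbidvbnvbu" (len 13), cursors c1@2 c2@5 c4@9 c3@12, authorship 11.22..44.33.
After op 6 (move_right): buffer="vbrvbidvbnvbu" (len 13), cursors c1@3 c2@6 c4@10 c3@13, authorship 11.22..44.33.
After op 7 (delete): buffer="vbvbdvbvb" (len 9), cursors c1@2 c2@4 c4@7 c3@9, authorship 1122.4433
Authorship (.=original, N=cursor N): 1 1 2 2 . 4 4 3 3
Index 6: author = 4

Answer: cursor 4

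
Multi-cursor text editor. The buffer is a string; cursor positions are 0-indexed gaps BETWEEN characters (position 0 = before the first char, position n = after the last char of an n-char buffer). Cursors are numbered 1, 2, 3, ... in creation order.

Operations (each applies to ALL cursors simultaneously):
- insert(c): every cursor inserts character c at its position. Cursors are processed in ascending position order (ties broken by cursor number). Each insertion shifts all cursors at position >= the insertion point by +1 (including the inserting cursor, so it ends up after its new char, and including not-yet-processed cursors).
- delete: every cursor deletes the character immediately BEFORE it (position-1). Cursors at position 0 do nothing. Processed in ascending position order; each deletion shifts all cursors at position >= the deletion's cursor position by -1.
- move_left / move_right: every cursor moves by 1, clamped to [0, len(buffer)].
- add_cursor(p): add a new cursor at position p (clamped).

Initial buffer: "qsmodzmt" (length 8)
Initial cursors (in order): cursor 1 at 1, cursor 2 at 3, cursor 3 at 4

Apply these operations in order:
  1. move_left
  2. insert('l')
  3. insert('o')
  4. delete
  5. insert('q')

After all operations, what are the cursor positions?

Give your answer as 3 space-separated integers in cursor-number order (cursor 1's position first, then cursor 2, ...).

After op 1 (move_left): buffer="qsmodzmt" (len 8), cursors c1@0 c2@2 c3@3, authorship ........
After op 2 (insert('l')): buffer="lqslmlodzmt" (len 11), cursors c1@1 c2@4 c3@6, authorship 1..2.3.....
After op 3 (insert('o')): buffer="loqslomloodzmt" (len 14), cursors c1@2 c2@6 c3@9, authorship 11..22.33.....
After op 4 (delete): buffer="lqslmlodzmt" (len 11), cursors c1@1 c2@4 c3@6, authorship 1..2.3.....
After op 5 (insert('q')): buffer="lqqslqmlqodzmt" (len 14), cursors c1@2 c2@6 c3@9, authorship 11..22.33.....

Answer: 2 6 9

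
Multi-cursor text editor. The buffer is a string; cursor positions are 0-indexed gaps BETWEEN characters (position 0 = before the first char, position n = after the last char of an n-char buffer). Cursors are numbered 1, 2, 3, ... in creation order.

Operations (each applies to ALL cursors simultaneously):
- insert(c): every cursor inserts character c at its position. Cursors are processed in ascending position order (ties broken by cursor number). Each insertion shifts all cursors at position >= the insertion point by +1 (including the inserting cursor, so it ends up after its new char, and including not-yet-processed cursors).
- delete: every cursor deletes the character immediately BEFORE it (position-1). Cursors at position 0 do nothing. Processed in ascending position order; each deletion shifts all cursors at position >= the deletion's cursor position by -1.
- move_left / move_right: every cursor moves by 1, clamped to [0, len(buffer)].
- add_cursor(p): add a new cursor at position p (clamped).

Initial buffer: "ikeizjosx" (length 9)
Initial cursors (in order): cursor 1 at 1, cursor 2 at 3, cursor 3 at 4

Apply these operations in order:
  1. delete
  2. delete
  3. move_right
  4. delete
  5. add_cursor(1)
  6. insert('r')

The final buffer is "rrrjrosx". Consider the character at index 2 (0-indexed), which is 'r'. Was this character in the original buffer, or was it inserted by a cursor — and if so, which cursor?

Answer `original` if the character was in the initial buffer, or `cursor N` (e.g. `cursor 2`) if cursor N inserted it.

After op 1 (delete): buffer="kzjosx" (len 6), cursors c1@0 c2@1 c3@1, authorship ......
After op 2 (delete): buffer="zjosx" (len 5), cursors c1@0 c2@0 c3@0, authorship .....
After op 3 (move_right): buffer="zjosx" (len 5), cursors c1@1 c2@1 c3@1, authorship .....
After op 4 (delete): buffer="josx" (len 4), cursors c1@0 c2@0 c3@0, authorship ....
After op 5 (add_cursor(1)): buffer="josx" (len 4), cursors c1@0 c2@0 c3@0 c4@1, authorship ....
After op 6 (insert('r')): buffer="rrrjrosx" (len 8), cursors c1@3 c2@3 c3@3 c4@5, authorship 123.4...
Authorship (.=original, N=cursor N): 1 2 3 . 4 . . .
Index 2: author = 3

Answer: cursor 3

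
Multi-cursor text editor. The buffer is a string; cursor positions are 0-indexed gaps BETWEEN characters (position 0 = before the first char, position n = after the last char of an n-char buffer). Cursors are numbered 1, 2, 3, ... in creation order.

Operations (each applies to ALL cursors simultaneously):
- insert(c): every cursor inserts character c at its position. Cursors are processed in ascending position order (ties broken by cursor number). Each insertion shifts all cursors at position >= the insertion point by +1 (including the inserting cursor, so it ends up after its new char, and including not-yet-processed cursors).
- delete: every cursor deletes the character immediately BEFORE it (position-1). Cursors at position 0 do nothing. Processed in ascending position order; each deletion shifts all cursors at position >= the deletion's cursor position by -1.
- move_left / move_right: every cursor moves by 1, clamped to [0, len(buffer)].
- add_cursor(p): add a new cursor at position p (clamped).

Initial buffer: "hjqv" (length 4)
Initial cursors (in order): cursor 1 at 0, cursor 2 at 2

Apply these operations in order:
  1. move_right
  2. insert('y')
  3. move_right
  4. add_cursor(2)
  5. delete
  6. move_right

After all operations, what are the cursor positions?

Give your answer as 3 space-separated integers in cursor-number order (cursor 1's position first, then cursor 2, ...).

Answer: 2 3 2

Derivation:
After op 1 (move_right): buffer="hjqv" (len 4), cursors c1@1 c2@3, authorship ....
After op 2 (insert('y')): buffer="hyjqyv" (len 6), cursors c1@2 c2@5, authorship .1..2.
After op 3 (move_right): buffer="hyjqyv" (len 6), cursors c1@3 c2@6, authorship .1..2.
After op 4 (add_cursor(2)): buffer="hyjqyv" (len 6), cursors c3@2 c1@3 c2@6, authorship .1..2.
After op 5 (delete): buffer="hqy" (len 3), cursors c1@1 c3@1 c2@3, authorship ..2
After op 6 (move_right): buffer="hqy" (len 3), cursors c1@2 c3@2 c2@3, authorship ..2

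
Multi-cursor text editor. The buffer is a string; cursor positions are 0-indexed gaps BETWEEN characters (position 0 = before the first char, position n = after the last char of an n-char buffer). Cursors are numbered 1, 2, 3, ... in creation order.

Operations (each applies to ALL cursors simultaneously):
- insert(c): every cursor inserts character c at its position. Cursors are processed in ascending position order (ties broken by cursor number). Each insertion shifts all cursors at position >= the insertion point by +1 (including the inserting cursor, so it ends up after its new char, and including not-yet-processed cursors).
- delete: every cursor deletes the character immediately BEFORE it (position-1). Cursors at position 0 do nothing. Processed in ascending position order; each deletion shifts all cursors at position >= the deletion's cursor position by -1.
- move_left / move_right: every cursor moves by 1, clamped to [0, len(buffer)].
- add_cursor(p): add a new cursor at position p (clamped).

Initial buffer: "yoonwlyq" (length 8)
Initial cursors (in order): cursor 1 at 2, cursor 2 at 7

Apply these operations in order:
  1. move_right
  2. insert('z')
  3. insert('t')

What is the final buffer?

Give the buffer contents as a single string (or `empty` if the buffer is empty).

Answer: yooztnwlyqzt

Derivation:
After op 1 (move_right): buffer="yoonwlyq" (len 8), cursors c1@3 c2@8, authorship ........
After op 2 (insert('z')): buffer="yooznwlyqz" (len 10), cursors c1@4 c2@10, authorship ...1.....2
After op 3 (insert('t')): buffer="yooztnwlyqzt" (len 12), cursors c1@5 c2@12, authorship ...11.....22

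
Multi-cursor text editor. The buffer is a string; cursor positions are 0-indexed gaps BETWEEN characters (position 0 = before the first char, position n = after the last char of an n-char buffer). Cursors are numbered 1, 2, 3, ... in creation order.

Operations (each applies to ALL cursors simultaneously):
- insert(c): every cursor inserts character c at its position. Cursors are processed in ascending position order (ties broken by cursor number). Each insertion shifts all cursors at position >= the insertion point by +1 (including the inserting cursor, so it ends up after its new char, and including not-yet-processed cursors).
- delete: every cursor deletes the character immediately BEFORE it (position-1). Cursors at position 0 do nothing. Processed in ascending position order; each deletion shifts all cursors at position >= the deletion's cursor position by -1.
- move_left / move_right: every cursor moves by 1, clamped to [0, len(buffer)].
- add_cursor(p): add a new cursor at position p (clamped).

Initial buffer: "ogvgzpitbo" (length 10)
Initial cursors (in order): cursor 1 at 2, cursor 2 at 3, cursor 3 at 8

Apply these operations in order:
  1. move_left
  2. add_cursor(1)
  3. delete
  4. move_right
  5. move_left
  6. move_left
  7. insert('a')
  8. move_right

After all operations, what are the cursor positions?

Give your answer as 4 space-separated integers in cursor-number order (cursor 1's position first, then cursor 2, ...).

Answer: 4 4 8 4

Derivation:
After op 1 (move_left): buffer="ogvgzpitbo" (len 10), cursors c1@1 c2@2 c3@7, authorship ..........
After op 2 (add_cursor(1)): buffer="ogvgzpitbo" (len 10), cursors c1@1 c4@1 c2@2 c3@7, authorship ..........
After op 3 (delete): buffer="vgzptbo" (len 7), cursors c1@0 c2@0 c4@0 c3@4, authorship .......
After op 4 (move_right): buffer="vgzptbo" (len 7), cursors c1@1 c2@1 c4@1 c3@5, authorship .......
After op 5 (move_left): buffer="vgzptbo" (len 7), cursors c1@0 c2@0 c4@0 c3@4, authorship .......
After op 6 (move_left): buffer="vgzptbo" (len 7), cursors c1@0 c2@0 c4@0 c3@3, authorship .......
After op 7 (insert('a')): buffer="aaavgzaptbo" (len 11), cursors c1@3 c2@3 c4@3 c3@7, authorship 124...3....
After op 8 (move_right): buffer="aaavgzaptbo" (len 11), cursors c1@4 c2@4 c4@4 c3@8, authorship 124...3....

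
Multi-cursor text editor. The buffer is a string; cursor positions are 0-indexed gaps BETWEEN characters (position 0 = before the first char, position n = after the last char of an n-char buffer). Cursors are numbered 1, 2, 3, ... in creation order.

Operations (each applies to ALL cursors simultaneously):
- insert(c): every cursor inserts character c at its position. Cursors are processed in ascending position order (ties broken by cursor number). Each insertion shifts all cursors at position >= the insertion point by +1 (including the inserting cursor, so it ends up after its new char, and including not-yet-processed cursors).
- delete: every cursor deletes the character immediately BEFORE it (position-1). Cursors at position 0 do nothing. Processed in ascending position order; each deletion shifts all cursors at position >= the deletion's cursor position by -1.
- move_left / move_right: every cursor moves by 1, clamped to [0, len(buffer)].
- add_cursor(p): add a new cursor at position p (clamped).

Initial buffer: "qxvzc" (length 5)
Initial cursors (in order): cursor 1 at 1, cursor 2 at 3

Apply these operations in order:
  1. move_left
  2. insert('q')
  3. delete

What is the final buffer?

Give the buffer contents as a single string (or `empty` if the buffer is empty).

Answer: qxvzc

Derivation:
After op 1 (move_left): buffer="qxvzc" (len 5), cursors c1@0 c2@2, authorship .....
After op 2 (insert('q')): buffer="qqxqvzc" (len 7), cursors c1@1 c2@4, authorship 1..2...
After op 3 (delete): buffer="qxvzc" (len 5), cursors c1@0 c2@2, authorship .....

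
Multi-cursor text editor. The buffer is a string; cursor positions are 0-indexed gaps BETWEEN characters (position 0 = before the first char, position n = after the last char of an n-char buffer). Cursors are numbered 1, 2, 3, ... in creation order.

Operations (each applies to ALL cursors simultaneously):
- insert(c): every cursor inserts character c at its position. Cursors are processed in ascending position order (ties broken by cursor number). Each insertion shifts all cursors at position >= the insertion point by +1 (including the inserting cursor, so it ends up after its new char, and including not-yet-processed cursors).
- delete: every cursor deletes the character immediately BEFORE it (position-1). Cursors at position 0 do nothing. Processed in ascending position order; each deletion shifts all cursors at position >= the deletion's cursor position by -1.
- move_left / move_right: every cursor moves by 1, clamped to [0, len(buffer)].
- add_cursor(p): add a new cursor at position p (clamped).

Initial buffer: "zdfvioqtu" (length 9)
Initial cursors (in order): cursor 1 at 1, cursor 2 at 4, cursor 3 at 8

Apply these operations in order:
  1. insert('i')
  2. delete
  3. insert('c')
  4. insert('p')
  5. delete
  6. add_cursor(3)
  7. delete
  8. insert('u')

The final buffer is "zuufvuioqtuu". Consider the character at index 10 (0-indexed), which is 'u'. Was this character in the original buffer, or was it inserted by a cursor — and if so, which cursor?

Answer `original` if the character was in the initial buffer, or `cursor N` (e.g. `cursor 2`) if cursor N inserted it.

Answer: cursor 3

Derivation:
After op 1 (insert('i')): buffer="zidfviioqtiu" (len 12), cursors c1@2 c2@6 c3@11, authorship .1...2....3.
After op 2 (delete): buffer="zdfvioqtu" (len 9), cursors c1@1 c2@4 c3@8, authorship .........
After op 3 (insert('c')): buffer="zcdfvcioqtcu" (len 12), cursors c1@2 c2@6 c3@11, authorship .1...2....3.
After op 4 (insert('p')): buffer="zcpdfvcpioqtcpu" (len 15), cursors c1@3 c2@8 c3@14, authorship .11...22....33.
After op 5 (delete): buffer="zcdfvcioqtcu" (len 12), cursors c1@2 c2@6 c3@11, authorship .1...2....3.
After op 6 (add_cursor(3)): buffer="zcdfvcioqtcu" (len 12), cursors c1@2 c4@3 c2@6 c3@11, authorship .1...2....3.
After op 7 (delete): buffer="zfvioqtu" (len 8), cursors c1@1 c4@1 c2@3 c3@7, authorship ........
After op 8 (insert('u')): buffer="zuufvuioqtuu" (len 12), cursors c1@3 c4@3 c2@6 c3@11, authorship .14..2....3.
Authorship (.=original, N=cursor N): . 1 4 . . 2 . . . . 3 .
Index 10: author = 3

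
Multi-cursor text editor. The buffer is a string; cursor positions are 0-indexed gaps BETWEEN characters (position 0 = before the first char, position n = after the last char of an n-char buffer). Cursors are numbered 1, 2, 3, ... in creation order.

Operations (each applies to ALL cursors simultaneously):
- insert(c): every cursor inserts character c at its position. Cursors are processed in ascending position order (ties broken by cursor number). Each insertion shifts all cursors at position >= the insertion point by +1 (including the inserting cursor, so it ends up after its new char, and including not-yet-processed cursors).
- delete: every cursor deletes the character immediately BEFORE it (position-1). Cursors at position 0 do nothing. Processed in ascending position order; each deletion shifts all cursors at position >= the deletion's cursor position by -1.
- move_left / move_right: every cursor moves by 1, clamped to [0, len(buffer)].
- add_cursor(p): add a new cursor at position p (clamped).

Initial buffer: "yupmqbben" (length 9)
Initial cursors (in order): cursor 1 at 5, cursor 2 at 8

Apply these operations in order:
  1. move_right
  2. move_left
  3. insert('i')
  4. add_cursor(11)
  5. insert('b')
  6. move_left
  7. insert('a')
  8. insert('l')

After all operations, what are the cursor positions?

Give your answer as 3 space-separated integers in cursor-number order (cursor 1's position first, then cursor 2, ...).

After op 1 (move_right): buffer="yupmqbben" (len 9), cursors c1@6 c2@9, authorship .........
After op 2 (move_left): buffer="yupmqbben" (len 9), cursors c1@5 c2@8, authorship .........
After op 3 (insert('i')): buffer="yupmqibbein" (len 11), cursors c1@6 c2@10, authorship .....1...2.
After op 4 (add_cursor(11)): buffer="yupmqibbein" (len 11), cursors c1@6 c2@10 c3@11, authorship .....1...2.
After op 5 (insert('b')): buffer="yupmqibbbeibnb" (len 14), cursors c1@7 c2@12 c3@14, authorship .....11...22.3
After op 6 (move_left): buffer="yupmqibbbeibnb" (len 14), cursors c1@6 c2@11 c3@13, authorship .....11...22.3
After op 7 (insert('a')): buffer="yupmqiabbbeiabnab" (len 17), cursors c1@7 c2@13 c3@16, authorship .....111...222.33
After op 8 (insert('l')): buffer="yupmqialbbbeialbnalb" (len 20), cursors c1@8 c2@15 c3@19, authorship .....1111...2222.333

Answer: 8 15 19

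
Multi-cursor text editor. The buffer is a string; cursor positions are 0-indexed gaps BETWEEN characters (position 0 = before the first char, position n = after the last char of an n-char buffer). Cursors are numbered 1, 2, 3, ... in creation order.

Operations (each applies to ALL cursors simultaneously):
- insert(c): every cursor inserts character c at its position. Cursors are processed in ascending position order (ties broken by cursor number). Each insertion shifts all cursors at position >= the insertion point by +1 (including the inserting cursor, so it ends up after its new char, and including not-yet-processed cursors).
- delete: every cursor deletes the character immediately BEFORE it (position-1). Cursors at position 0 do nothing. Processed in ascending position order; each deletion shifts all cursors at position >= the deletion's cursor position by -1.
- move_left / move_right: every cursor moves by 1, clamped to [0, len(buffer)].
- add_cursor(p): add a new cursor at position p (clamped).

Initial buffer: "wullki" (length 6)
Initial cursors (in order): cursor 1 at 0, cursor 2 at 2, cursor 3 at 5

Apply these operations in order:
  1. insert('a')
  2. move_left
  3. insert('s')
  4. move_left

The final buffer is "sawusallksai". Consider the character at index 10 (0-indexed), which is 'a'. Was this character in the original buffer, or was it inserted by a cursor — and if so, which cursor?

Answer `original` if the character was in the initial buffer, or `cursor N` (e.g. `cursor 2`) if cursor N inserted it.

After op 1 (insert('a')): buffer="awuallkai" (len 9), cursors c1@1 c2@4 c3@8, authorship 1..2...3.
After op 2 (move_left): buffer="awuallkai" (len 9), cursors c1@0 c2@3 c3@7, authorship 1..2...3.
After op 3 (insert('s')): buffer="sawusallksai" (len 12), cursors c1@1 c2@5 c3@10, authorship 11..22...33.
After op 4 (move_left): buffer="sawusallksai" (len 12), cursors c1@0 c2@4 c3@9, authorship 11..22...33.
Authorship (.=original, N=cursor N): 1 1 . . 2 2 . . . 3 3 .
Index 10: author = 3

Answer: cursor 3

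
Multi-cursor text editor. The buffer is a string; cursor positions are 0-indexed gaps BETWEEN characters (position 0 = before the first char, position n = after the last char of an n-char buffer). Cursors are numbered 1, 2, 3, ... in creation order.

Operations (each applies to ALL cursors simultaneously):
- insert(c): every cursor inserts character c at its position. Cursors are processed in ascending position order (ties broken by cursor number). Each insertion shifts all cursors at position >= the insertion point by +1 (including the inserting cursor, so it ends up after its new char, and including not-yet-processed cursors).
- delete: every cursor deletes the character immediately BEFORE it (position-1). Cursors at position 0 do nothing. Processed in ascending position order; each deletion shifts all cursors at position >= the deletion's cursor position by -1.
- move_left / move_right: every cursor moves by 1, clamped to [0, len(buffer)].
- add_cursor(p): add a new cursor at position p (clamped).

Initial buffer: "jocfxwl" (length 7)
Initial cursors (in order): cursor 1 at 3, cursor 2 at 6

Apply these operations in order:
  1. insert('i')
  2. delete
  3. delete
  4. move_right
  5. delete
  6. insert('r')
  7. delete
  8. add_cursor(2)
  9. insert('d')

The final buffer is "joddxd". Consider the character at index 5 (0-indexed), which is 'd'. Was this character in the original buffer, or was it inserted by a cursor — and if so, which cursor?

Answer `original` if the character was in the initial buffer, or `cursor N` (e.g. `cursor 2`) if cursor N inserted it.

After op 1 (insert('i')): buffer="jocifxwil" (len 9), cursors c1@4 c2@8, authorship ...1...2.
After op 2 (delete): buffer="jocfxwl" (len 7), cursors c1@3 c2@6, authorship .......
After op 3 (delete): buffer="jofxl" (len 5), cursors c1@2 c2@4, authorship .....
After op 4 (move_right): buffer="jofxl" (len 5), cursors c1@3 c2@5, authorship .....
After op 5 (delete): buffer="jox" (len 3), cursors c1@2 c2@3, authorship ...
After op 6 (insert('r')): buffer="jorxr" (len 5), cursors c1@3 c2@5, authorship ..1.2
After op 7 (delete): buffer="jox" (len 3), cursors c1@2 c2@3, authorship ...
After op 8 (add_cursor(2)): buffer="jox" (len 3), cursors c1@2 c3@2 c2@3, authorship ...
After op 9 (insert('d')): buffer="joddxd" (len 6), cursors c1@4 c3@4 c2@6, authorship ..13.2
Authorship (.=original, N=cursor N): . . 1 3 . 2
Index 5: author = 2

Answer: cursor 2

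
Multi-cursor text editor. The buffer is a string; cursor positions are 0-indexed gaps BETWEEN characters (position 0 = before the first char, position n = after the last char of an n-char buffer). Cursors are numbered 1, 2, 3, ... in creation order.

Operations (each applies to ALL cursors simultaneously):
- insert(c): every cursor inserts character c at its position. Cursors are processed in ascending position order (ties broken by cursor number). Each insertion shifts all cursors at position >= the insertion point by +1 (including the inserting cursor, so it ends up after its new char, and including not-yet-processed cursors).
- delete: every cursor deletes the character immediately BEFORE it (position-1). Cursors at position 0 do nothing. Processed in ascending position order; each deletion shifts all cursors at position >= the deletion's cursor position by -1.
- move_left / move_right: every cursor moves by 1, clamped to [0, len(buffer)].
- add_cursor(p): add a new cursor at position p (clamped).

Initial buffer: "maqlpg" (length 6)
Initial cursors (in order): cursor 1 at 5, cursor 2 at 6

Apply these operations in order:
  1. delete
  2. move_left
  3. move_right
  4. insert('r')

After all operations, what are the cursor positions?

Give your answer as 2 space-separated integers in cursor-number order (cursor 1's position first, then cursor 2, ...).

After op 1 (delete): buffer="maql" (len 4), cursors c1@4 c2@4, authorship ....
After op 2 (move_left): buffer="maql" (len 4), cursors c1@3 c2@3, authorship ....
After op 3 (move_right): buffer="maql" (len 4), cursors c1@4 c2@4, authorship ....
After op 4 (insert('r')): buffer="maqlrr" (len 6), cursors c1@6 c2@6, authorship ....12

Answer: 6 6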